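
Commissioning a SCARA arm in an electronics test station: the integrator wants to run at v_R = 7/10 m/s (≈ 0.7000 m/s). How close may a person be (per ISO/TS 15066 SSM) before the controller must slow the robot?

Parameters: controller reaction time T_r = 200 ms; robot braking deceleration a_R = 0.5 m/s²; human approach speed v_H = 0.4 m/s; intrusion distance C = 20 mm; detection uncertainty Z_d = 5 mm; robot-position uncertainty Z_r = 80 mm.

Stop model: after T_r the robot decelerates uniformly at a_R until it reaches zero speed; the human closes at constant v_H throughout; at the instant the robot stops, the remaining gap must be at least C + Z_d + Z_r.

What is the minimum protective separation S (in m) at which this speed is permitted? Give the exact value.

S_min = 11/8 m = 1.3750 m

stop time T_s = (7/10)/(1/2) = 1.4000 s
robot in T_r: 0.7000·0.2000 = 0.1400 m
braking distance = 0.7000²/(2·0.5000) = 0.4900 m
human over T_r+T_s: 0.4000·(0.2000+1.4000) = 0.6400 m
margins: 0.0200+0.0050+0.0800 = 0.1050 m
S_min ≈ 0.1400+0.4900+0.6400+0.1050  ⇒  S_min = 11/8 m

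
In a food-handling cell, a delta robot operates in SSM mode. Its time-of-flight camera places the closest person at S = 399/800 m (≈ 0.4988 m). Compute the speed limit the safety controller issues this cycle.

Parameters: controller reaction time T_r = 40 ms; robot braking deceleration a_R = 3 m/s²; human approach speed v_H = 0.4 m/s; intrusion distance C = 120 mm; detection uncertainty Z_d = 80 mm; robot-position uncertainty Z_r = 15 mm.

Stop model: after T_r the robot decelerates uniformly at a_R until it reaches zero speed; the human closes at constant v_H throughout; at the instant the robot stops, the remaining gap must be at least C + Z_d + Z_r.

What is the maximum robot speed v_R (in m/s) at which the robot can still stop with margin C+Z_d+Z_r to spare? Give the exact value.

quadratic (1/6)·v² + (13/75)·v + (-1071/4000) = 0
  disc = (13/75)² − 4·(1/6)·(-1071/4000) = 18769/90000 ; √disc = 137/300
  v_R = (−(13/75) + 137/300) / (2·(1/6)) = 17/20 m/s
check:
T_s = v_R/a_R = (17/20)/3 = 0.2833 s
robot covers v_R·T_r = 0.8500·0.0400 = 0.0340 m before braking
robot covers 0.8500·0.2833 − ½·3.0000·0.2833² = 0.1204 m while stopping
human closes 0.4000·0.3233 = 0.1293 m
margins: 0.1200+0.0800+0.0150 = 0.2150 m
sum ≈ 0.0340+0.1204+0.1293+0.2150 ≈ 0.4988 m = S ✓

v_R_max = 17/20 m/s = 0.8500 m/s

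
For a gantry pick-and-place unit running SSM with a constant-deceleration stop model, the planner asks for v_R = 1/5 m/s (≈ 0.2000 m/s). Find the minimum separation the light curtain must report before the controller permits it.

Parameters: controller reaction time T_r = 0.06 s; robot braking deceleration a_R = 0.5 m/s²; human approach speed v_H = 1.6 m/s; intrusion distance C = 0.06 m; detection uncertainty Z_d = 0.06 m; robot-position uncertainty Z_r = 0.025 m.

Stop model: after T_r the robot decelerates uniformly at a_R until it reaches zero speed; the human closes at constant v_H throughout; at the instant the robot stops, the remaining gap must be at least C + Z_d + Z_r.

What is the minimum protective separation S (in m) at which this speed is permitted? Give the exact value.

S_min = 933/1000 m = 0.9330 m

T_s = v_R/a_R = (1/5)/(1/2) = 0.4000 s
reaction-phase robot travel = 0.2000·0.0600 = 0.0120 m
robot covers 0.2000·0.4000 − ½·0.5000·0.4000² = 0.0400 m while stopping
person approaches 1.6000·(0.0600+0.4000) = 0.7360 m
residual clearance needed = 0.0600+0.0600+0.0250 = 0.1450 m
S_min ≈ 0.0120+0.0400+0.7360+0.1450  ⇒  S_min = 933/1000 m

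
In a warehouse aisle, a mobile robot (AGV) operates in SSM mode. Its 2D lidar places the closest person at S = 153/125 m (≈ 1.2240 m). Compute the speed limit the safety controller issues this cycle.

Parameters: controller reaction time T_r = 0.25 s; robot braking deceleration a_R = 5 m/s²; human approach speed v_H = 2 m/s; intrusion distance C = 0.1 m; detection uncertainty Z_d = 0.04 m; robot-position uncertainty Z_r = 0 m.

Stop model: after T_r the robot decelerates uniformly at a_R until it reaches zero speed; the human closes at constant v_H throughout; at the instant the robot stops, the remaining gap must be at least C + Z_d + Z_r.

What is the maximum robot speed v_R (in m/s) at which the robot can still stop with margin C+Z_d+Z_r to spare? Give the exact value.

v_R_max = 4/5 m/s = 0.8000 m/s

quadratic (1/10)·v² + (13/20)·v + (-73/125) = 0
  disc = (13/20)² − 4·(1/10)·(-73/125) = 6561/10000 ; √disc = 81/100
  v_R = (−(13/20) + 81/100) / (2·(1/10)) = 4/5 m/s
check:
T_s = v_R/a_R = (4/5)/5 = 0.1600 s
reaction-phase robot travel = 0.8000·0.2500 = 0.2000 m
braking distance = 0.8000²/(2·5.0000) = 0.0640 m
person approaches 2.0000·(0.2500+0.1600) = 0.8200 m
C+Z_d+Z_r = 0.1000+0.0400+0.0000 = 0.1400 m
sum ≈ 0.2000+0.0640+0.8200+0.1400 ≈ 1.2240 m = S ✓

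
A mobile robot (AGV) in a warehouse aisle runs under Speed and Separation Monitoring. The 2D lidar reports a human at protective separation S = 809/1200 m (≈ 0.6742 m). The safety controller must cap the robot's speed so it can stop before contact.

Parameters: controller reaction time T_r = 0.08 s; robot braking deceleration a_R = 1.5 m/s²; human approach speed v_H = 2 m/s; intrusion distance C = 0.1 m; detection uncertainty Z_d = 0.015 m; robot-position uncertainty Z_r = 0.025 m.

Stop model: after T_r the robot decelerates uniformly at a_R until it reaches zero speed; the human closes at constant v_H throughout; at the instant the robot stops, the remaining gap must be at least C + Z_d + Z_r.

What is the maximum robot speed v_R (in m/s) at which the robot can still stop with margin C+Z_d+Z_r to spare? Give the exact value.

v_R_max = 1/4 m/s = 0.2500 m/s

quadratic (1/3)·v² + (106/75)·v + (-449/1200) = 0
  disc = (106/75)² − 4·(1/3)·(-449/1200) = 6241/2500 ; √disc = 79/50
  v_R = (−(106/75) + 79/50) / (2·(1/3)) = 1/4 m/s
check:
T_s = v_R/a_R = (1/4)/(3/2) = 0.1667 s
robot covers v_R·T_r = 0.2500·0.0800 = 0.0200 m before braking
robot under decel: 0.2500²/(2·1.5000) = 0.0208 m
human closes 2.0000·0.2467 = 0.4933 m
C+Z_d+Z_r = 0.1000+0.0150+0.0250 = 0.1400 m
sum ≈ 0.0200+0.0208+0.4933+0.1400 ≈ 0.6742 m = S ✓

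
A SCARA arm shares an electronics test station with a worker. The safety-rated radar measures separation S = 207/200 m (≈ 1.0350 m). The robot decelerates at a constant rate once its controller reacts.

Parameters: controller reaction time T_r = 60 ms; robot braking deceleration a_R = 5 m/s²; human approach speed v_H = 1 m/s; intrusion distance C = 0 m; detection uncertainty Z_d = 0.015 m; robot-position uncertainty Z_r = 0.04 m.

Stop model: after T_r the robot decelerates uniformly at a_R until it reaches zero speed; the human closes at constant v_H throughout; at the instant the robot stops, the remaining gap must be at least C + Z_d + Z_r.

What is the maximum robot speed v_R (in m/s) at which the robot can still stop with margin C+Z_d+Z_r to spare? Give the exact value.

at the boundary: (1/10)·v² + (13/50)·v + (-23/25) = 0
  disc = (13/50)² − 4·(1/10)·(-23/25) = 1089/2500 ; √disc = 33/50
  v_R = (−(13/50) + 33/50) / (2·(1/10)) = 2 m/s
check:
stop time T_s = 2/5 = 0.4000 s
robot covers v_R·T_r = 2.0000·0.0600 = 0.1200 m before braking
robot covers 2.0000·0.4000 − ½·5.0000·0.4000² = 0.4000 m while stopping
person approaches 1.0000·(0.0600+0.4000) = 0.4600 m
residual clearance needed = 0.0000+0.0150+0.0400 = 0.0550 m
sum ≈ 0.1200+0.4000+0.4600+0.0550 ≈ 1.0350 m = S ✓

v_R_max = 2 m/s = 2.0000 m/s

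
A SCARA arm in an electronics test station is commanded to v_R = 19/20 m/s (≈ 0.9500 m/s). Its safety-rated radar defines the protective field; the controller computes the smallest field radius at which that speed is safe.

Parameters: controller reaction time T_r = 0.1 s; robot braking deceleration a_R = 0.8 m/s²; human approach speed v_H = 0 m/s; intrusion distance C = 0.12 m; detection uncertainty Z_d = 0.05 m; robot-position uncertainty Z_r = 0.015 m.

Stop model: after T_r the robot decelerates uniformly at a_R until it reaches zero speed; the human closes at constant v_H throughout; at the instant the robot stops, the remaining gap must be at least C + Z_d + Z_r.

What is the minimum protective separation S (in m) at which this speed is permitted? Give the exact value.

S_min = 2701/3200 m = 0.8441 m

stop time T_s = (19/20)/(4/5) = 1.1875 s
robot in T_r: 0.9500·0.1000 = 0.0950 m
robot covers 0.9500·1.1875 − ½·0.8000·1.1875² = 0.5641 m while stopping
person approaches 0.0000·(0.1000+1.1875) = 0.0000 m
margins: 0.1200+0.0500+0.0150 = 0.1850 m
S_min ≈ 0.0950+0.5641+0.0000+0.1850  ⇒  S_min = 2701/3200 m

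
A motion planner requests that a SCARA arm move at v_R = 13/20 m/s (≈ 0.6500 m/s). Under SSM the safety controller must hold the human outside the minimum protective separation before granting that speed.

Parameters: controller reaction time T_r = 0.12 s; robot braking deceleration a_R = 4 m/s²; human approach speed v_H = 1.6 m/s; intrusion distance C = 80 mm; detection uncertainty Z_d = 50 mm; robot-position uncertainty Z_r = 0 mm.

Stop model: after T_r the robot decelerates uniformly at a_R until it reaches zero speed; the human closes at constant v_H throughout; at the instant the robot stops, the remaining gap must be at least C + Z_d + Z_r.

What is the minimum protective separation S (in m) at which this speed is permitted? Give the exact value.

braking lasts T_s = (13/20)/4 = 0.1625 s
robot covers v_R·T_r = 0.6500·0.1200 = 0.0780 m before braking
braking distance = 0.6500²/(2·4.0000) = 0.0528 m
human closes 1.6000·0.2825 = 0.4520 m
residual clearance needed = 0.0800+0.0500+0.0000 = 0.1300 m
S_min ≈ 0.0780+0.0528+0.4520+0.1300  ⇒  S_min = 2281/3200 m

S_min = 2281/3200 m = 0.7128 m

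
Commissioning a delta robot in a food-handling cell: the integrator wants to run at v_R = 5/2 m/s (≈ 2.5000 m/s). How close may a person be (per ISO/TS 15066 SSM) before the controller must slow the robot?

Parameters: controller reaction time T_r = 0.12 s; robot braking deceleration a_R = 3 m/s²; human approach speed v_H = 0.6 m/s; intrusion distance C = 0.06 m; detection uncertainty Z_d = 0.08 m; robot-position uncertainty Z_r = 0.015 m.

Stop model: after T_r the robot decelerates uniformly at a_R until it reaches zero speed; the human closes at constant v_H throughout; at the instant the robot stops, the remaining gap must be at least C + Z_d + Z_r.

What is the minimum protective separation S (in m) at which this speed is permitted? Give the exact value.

stop time T_s = (5/2)/3 = 0.8333 s
reaction-phase robot travel = 2.5000·0.1200 = 0.3000 m
braking distance = 2.5000²/(2·3.0000) = 1.0417 m
human closes 0.6000·0.9533 = 0.5720 m
residual clearance needed = 0.0600+0.0800+0.0150 = 0.1550 m
S_min ≈ 0.3000+1.0417+0.5720+0.1550  ⇒  S_min = 3103/1500 m

S_min = 3103/1500 m = 2.0687 m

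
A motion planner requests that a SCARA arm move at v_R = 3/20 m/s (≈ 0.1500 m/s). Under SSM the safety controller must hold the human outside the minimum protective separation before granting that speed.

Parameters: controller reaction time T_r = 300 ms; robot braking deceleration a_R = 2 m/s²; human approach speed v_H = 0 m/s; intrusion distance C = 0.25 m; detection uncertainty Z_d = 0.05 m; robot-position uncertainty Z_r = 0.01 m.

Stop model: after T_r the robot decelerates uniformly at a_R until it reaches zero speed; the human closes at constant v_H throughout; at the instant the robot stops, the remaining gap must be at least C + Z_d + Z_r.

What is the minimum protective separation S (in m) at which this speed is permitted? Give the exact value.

T_s = v_R/a_R = (3/20)/2 = 0.0750 s
robot covers v_R·T_r = 0.1500·0.3000 = 0.0450 m before braking
braking distance = 0.1500²/(2·2.0000) = 0.0056 m
human closes 0.0000·0.3750 = 0.0000 m
margins: 0.2500+0.0500+0.0100 = 0.3100 m
S_min ≈ 0.0450+0.0056+0.0000+0.3100  ⇒  S_min = 577/1600 m

S_min = 577/1600 m = 0.3606 m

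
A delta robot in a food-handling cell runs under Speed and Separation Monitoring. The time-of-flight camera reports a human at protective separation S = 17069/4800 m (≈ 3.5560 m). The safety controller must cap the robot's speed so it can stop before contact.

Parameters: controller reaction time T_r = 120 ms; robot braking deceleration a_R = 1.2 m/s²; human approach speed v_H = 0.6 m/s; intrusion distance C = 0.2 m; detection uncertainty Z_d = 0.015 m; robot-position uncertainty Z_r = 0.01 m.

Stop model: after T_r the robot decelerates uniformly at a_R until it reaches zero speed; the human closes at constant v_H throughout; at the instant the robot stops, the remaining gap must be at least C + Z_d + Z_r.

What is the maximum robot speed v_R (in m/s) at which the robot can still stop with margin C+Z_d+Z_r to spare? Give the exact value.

collect terms ⇒ (5/12)·v_R² + (31/50)·v_R + (-78217/24000) = 0
  disc = (31/50)² − 4·(5/12)·(-78217/24000) = 2093809/360000 ; √disc = 1447/600
  v_R = (−(31/50) + 1447/600) / (2·(5/12)) = 43/20 m/s
check:
braking lasts T_s = (43/20)/(6/5) = 1.7917 s
robot covers v_R·T_r = 2.1500·0.1200 = 0.2580 m before braking
robot covers 2.1500·1.7917 − ½·1.2000·1.7917² = 1.9260 m while stopping
person approaches 0.6000·(0.1200+1.7917) = 1.1470 m
margins: 0.2000+0.0150+0.0100 = 0.2250 m
sum ≈ 0.2580+1.9260+1.1470+0.2250 ≈ 3.5560 m = S ✓

v_R_max = 43/20 m/s = 2.1500 m/s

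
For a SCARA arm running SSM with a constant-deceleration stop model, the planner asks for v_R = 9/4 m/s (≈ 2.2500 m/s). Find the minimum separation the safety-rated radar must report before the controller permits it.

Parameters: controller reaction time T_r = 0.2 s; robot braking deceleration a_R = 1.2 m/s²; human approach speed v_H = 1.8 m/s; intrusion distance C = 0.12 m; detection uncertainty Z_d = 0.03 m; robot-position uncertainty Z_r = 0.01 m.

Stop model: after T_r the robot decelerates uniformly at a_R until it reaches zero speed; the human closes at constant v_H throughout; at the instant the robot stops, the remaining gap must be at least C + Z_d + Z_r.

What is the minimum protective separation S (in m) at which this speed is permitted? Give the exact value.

S_min = 10327/1600 m = 6.4544 m

T_s = v_R/a_R = (9/4)/(6/5) = 1.8750 s
robot covers v_R·T_r = 2.2500·0.2000 = 0.4500 m before braking
robot under decel: 2.2500²/(2·1.2000) = 2.1094 m
human closes 1.8000·2.0750 = 3.7350 m
margins: 0.1200+0.0300+0.0100 = 0.1600 m
S_min ≈ 0.4500+2.1094+3.7350+0.1600  ⇒  S_min = 10327/1600 m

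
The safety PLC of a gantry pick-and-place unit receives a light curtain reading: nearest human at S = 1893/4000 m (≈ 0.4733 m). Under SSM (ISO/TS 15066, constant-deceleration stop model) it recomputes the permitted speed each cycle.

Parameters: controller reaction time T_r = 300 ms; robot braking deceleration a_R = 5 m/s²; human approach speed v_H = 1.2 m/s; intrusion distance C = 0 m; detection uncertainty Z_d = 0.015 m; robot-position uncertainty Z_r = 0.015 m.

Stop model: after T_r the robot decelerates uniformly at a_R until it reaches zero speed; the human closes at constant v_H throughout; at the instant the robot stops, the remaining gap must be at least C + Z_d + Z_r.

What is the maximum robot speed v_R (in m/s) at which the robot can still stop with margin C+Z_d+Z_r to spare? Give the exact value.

v_R_max = 3/20 m/s = 0.1500 m/s

at the boundary: (1/10)·v² + (27/50)·v + (-333/4000) = 0
  disc = (27/50)² − 4·(1/10)·(-333/4000) = 3249/10000 ; √disc = 57/100
  v_R = (−(27/50) + 57/100) / (2·(1/10)) = 3/20 m/s
check:
braking lasts T_s = (3/20)/5 = 0.0300 s
robot in T_r: 0.1500·0.3000 = 0.0450 m
braking distance = 0.1500²/(2·5.0000) = 0.0022 m
human closes 1.2000·0.3300 = 0.3960 m
margins: 0.0000+0.0150+0.0150 = 0.0300 m
sum ≈ 0.0450+0.0022+0.3960+0.0300 ≈ 0.4733 m = S ✓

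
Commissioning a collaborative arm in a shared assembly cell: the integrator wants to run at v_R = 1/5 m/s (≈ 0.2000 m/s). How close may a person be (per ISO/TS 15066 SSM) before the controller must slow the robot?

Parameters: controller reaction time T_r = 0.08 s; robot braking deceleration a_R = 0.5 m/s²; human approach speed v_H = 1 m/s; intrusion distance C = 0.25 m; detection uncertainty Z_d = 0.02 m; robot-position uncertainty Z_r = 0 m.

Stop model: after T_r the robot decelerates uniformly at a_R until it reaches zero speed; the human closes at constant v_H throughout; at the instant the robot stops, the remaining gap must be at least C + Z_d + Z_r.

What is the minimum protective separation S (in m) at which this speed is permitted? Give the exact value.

S_min = 403/500 m = 0.8060 m

braking lasts T_s = (1/5)/(1/2) = 0.4000 s
robot in T_r: 0.2000·0.0800 = 0.0160 m
robot under decel: 0.2000²/(2·0.5000) = 0.0400 m
human closes 1.0000·0.4800 = 0.4800 m
margins: 0.2500+0.0200+0.0000 = 0.2700 m
S_min ≈ 0.0160+0.0400+0.4800+0.2700  ⇒  S_min = 403/500 m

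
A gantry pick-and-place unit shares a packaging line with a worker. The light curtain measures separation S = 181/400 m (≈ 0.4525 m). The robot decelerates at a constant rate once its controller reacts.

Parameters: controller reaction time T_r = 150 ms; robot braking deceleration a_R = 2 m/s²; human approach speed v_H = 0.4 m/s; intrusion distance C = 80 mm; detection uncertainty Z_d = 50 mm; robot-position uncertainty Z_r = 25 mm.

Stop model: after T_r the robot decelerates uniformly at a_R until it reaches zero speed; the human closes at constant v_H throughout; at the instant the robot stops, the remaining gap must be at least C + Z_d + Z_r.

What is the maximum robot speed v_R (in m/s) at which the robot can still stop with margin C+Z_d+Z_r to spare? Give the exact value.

v_R_max = 1/2 m/s = 0.5000 m/s

collect terms ⇒ (1/4)·v_R² + (7/20)·v_R + (-19/80) = 0
  disc = (7/20)² − 4·(1/4)·(-19/80) = 9/25 ; √disc = 3/5
  v_R = (−(7/20) + 3/5) / (2·(1/4)) = 1/2 m/s
check:
T_s = v_R/a_R = (1/2)/2 = 0.2500 s
robot covers v_R·T_r = 0.5000·0.1500 = 0.0750 m before braking
braking distance = 0.5000²/(2·2.0000) = 0.0625 m
human over T_r+T_s: 0.4000·(0.1500+0.2500) = 0.1600 m
margins: 0.0800+0.0500+0.0250 = 0.1550 m
sum ≈ 0.0750+0.0625+0.1600+0.1550 ≈ 0.4525 m = S ✓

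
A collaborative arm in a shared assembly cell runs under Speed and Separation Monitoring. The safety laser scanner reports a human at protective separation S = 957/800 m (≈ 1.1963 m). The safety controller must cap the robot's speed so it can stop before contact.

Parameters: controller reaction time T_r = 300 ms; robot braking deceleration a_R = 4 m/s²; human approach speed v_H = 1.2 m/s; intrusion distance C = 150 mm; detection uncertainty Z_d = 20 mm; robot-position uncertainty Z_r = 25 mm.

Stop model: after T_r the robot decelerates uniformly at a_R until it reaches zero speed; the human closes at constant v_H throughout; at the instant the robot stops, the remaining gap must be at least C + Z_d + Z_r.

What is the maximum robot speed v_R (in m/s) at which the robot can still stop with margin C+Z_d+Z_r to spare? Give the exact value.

at the boundary: (1/8)·v² + (3/5)·v + (-513/800) = 0
  disc = (3/5)² − 4·(1/8)·(-513/800) = 1089/1600 ; √disc = 33/40
  v_R = (−(3/5) + 33/40) / (2·(1/8)) = 9/10 m/s
check:
stop time T_s = (9/10)/4 = 0.2250 s
robot covers v_R·T_r = 0.9000·0.3000 = 0.2700 m before braking
robot under decel: 0.9000²/(2·4.0000) = 0.1013 m
human closes 1.2000·0.5250 = 0.6300 m
margins: 0.1500+0.0200+0.0250 = 0.1950 m
sum ≈ 0.2700+0.1013+0.6300+0.1950 ≈ 1.1963 m = S ✓

v_R_max = 9/10 m/s = 0.9000 m/s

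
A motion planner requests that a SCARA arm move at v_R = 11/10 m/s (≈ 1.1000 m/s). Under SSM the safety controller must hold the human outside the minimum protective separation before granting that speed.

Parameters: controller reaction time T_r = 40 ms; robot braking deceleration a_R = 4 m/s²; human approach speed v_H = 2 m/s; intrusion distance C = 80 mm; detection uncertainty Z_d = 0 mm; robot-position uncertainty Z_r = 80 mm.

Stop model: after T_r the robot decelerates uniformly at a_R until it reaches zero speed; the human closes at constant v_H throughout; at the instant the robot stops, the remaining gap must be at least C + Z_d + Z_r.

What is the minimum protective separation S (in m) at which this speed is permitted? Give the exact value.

S_min = 3941/4000 m = 0.9852 m

stop time T_s = (11/10)/4 = 0.2750 s
robot covers v_R·T_r = 1.1000·0.0400 = 0.0440 m before braking
braking distance = 1.1000²/(2·4.0000) = 0.1512 m
human closes 2.0000·0.3150 = 0.6300 m
C+Z_d+Z_r = 0.0800+0.0000+0.0800 = 0.1600 m
S_min ≈ 0.0440+0.1512+0.6300+0.1600  ⇒  S_min = 3941/4000 m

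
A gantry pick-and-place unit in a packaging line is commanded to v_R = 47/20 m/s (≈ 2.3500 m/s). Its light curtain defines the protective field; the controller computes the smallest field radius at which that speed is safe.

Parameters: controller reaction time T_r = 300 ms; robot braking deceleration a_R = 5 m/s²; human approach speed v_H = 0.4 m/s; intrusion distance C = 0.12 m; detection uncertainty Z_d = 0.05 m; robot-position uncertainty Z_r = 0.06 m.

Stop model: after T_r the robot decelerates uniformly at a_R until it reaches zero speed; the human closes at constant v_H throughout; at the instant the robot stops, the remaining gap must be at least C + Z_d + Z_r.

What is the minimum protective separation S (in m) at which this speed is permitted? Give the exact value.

S_min = 7181/4000 m = 1.7953 m

stop time T_s = (47/20)/5 = 0.4700 s
reaction-phase robot travel = 2.3500·0.3000 = 0.7050 m
braking distance = 2.3500²/(2·5.0000) = 0.5523 m
human over T_r+T_s: 0.4000·(0.3000+0.4700) = 0.3080 m
C+Z_d+Z_r = 0.1200+0.0500+0.0600 = 0.2300 m
S_min ≈ 0.7050+0.5523+0.3080+0.2300  ⇒  S_min = 7181/4000 m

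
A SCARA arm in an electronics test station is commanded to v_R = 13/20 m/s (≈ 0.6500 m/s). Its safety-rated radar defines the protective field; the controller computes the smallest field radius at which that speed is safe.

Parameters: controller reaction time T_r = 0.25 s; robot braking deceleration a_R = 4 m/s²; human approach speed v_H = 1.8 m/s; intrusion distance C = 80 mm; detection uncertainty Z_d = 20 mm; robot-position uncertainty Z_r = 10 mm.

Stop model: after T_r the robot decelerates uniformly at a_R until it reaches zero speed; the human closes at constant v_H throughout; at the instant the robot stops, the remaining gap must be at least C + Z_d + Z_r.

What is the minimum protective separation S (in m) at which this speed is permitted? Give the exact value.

S_min = 3417/3200 m = 1.0678 m

T_s = v_R/a_R = (13/20)/4 = 0.1625 s
robot in T_r: 0.6500·0.2500 = 0.1625 m
robot covers 0.6500·0.1625 − ½·4.0000·0.1625² = 0.0528 m while stopping
person approaches 1.8000·(0.2500+0.1625) = 0.7425 m
C+Z_d+Z_r = 0.0800+0.0200+0.0100 = 0.1100 m
S_min ≈ 0.1625+0.0528+0.7425+0.1100  ⇒  S_min = 3417/3200 m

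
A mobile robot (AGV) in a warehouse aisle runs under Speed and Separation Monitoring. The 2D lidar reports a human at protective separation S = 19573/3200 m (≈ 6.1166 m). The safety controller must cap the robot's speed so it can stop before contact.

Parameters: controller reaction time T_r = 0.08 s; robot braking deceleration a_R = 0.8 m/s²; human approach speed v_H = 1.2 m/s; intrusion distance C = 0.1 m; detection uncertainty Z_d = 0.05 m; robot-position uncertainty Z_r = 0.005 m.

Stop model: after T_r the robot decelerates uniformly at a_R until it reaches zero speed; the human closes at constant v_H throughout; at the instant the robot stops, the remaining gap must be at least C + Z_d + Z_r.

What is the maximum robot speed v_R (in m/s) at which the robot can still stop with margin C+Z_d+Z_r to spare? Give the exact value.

v_R_max = 41/20 m/s = 2.0500 m/s

collect terms ⇒ (5/8)·v_R² + (79/50)·v_R + (-93849/16000) = 0
  disc = (79/50)² − 4·(5/8)·(-93849/16000) = 2745649/160000 ; √disc = 1657/400
  v_R = (−(79/50) + 1657/400) / (2·(5/8)) = 41/20 m/s
check:
stop time T_s = (41/20)/(4/5) = 2.5625 s
reaction-phase robot travel = 2.0500·0.0800 = 0.1640 m
robot under decel: 2.0500²/(2·0.8000) = 2.6266 m
human over T_r+T_s: 1.2000·(0.0800+2.5625) = 3.1710 m
margins: 0.1000+0.0500+0.0050 = 0.1550 m
sum ≈ 0.1640+2.6266+3.1710+0.1550 ≈ 6.1166 m = S ✓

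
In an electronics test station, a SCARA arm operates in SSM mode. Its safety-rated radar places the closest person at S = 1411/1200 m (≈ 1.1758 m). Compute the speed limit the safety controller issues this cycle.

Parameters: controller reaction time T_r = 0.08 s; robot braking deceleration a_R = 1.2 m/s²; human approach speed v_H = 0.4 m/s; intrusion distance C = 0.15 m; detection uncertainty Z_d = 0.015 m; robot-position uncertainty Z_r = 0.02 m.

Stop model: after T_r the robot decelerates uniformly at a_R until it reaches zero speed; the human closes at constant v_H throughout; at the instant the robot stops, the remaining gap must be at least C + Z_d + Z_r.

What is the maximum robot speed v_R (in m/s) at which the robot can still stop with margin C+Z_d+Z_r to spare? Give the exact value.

v_R_max = 11/10 m/s = 1.1000 m/s

collect terms ⇒ (5/12)·v_R² + (31/75)·v_R + (-5753/6000) = 0
  disc = (31/75)² − 4·(5/12)·(-5753/6000) = 17689/10000 ; √disc = 133/100
  v_R = (−(31/75) + 133/100) / (2·(5/12)) = 11/10 m/s
check:
T_s = v_R/a_R = (11/10)/(6/5) = 0.9167 s
reaction-phase robot travel = 1.1000·0.0800 = 0.0880 m
braking distance = 1.1000²/(2·1.2000) = 0.5042 m
human closes 0.4000·0.9967 = 0.3987 m
margins: 0.1500+0.0150+0.0200 = 0.1850 m
sum ≈ 0.0880+0.5042+0.3987+0.1850 ≈ 1.1758 m = S ✓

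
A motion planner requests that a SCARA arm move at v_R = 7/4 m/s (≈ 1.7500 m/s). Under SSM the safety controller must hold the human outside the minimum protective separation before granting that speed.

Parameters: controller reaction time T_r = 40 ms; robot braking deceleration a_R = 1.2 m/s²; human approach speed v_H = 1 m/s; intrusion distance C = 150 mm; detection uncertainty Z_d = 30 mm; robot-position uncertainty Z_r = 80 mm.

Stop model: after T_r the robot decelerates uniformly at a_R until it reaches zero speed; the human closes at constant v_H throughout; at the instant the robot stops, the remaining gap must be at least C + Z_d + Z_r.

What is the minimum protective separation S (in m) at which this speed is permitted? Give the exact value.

S_min = 4967/1600 m = 3.1044 m

braking lasts T_s = (7/4)/(6/5) = 1.4583 s
robot covers v_R·T_r = 1.7500·0.0400 = 0.0700 m before braking
robot under decel: 1.7500²/(2·1.2000) = 1.2760 m
human over T_r+T_s: 1.0000·(0.0400+1.4583) = 1.4983 m
residual clearance needed = 0.1500+0.0300+0.0800 = 0.2600 m
S_min ≈ 0.0700+1.2760+1.4983+0.2600  ⇒  S_min = 4967/1600 m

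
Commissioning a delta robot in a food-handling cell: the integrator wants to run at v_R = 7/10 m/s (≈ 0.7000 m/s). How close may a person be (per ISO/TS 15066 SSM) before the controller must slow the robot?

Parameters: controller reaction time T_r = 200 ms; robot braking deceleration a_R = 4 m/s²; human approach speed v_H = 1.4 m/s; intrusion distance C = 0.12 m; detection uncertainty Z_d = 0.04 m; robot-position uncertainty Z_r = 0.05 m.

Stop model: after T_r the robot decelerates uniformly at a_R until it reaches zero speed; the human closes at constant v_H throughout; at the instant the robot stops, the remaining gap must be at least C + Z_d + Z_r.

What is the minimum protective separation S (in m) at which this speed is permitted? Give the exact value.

T_s = v_R/a_R = (7/10)/4 = 0.1750 s
robot in T_r: 0.7000·0.2000 = 0.1400 m
braking distance = 0.7000²/(2·4.0000) = 0.0612 m
human closes 1.4000·0.3750 = 0.5250 m
C+Z_d+Z_r = 0.1200+0.0400+0.0500 = 0.2100 m
S_min ≈ 0.1400+0.0612+0.5250+0.2100  ⇒  S_min = 749/800 m

S_min = 749/800 m = 0.9363 m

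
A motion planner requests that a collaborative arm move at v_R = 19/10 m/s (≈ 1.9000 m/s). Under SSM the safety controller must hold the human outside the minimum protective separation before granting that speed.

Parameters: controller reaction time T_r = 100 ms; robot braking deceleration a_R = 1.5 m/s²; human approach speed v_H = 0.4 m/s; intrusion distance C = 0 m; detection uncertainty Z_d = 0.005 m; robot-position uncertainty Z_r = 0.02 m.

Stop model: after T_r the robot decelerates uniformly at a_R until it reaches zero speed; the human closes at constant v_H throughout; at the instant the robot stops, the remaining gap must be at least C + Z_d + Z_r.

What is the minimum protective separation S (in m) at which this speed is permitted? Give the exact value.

braking lasts T_s = (19/10)/(3/2) = 1.2667 s
robot in T_r: 1.9000·0.1000 = 0.1900 m
braking distance = 1.9000²/(2·1.5000) = 1.2033 m
person approaches 0.4000·(0.1000+1.2667) = 0.5467 m
residual clearance needed = 0.0000+0.0050+0.0200 = 0.0250 m
S_min ≈ 0.1900+1.2033+0.5467+0.0250  ⇒  S_min = 393/200 m

S_min = 393/200 m = 1.9650 m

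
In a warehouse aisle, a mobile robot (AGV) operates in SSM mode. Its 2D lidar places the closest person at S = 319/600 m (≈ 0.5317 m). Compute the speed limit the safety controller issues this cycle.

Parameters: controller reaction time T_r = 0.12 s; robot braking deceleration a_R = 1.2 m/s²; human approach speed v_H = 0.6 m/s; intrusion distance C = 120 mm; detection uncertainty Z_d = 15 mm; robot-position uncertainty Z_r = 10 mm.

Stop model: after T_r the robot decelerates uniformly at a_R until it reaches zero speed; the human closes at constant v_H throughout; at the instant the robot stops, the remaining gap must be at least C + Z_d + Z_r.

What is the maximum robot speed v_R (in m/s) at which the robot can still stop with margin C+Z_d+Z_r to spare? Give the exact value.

at the boundary: (5/12)·v² + (31/50)·v + (-118/375) = 0
  disc = (31/50)² − 4·(5/12)·(-118/375) = 20449/22500 ; √disc = 143/150
  v_R = (−(31/50) + 143/150) / (2·(5/12)) = 2/5 m/s
check:
T_s = v_R/a_R = (2/5)/(6/5) = 0.3333 s
reaction-phase robot travel = 0.4000·0.1200 = 0.0480 m
robot under decel: 0.4000²/(2·1.2000) = 0.0667 m
person approaches 0.6000·(0.1200+0.3333) = 0.2720 m
margins: 0.1200+0.0150+0.0100 = 0.1450 m
sum ≈ 0.0480+0.0667+0.2720+0.1450 ≈ 0.5317 m = S ✓

v_R_max = 2/5 m/s = 0.4000 m/s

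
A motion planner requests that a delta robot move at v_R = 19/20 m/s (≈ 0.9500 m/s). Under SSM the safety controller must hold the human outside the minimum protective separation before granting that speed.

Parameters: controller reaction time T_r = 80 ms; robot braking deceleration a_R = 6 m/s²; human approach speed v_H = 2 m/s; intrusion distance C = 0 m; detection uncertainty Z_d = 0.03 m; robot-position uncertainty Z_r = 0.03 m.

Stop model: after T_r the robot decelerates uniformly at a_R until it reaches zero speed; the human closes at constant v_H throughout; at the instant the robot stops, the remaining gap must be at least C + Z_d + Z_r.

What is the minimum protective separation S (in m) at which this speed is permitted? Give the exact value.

stop time T_s = (19/20)/6 = 0.1583 s
robot in T_r: 0.9500·0.0800 = 0.0760 m
braking distance = 0.9500²/(2·6.0000) = 0.0752 m
human over T_r+T_s: 2.0000·(0.0800+0.1583) = 0.4767 m
margins: 0.0000+0.0300+0.0300 = 0.0600 m
S_min ≈ 0.0760+0.0752+0.4767+0.0600  ⇒  S_min = 5503/8000 m

S_min = 5503/8000 m = 0.6879 m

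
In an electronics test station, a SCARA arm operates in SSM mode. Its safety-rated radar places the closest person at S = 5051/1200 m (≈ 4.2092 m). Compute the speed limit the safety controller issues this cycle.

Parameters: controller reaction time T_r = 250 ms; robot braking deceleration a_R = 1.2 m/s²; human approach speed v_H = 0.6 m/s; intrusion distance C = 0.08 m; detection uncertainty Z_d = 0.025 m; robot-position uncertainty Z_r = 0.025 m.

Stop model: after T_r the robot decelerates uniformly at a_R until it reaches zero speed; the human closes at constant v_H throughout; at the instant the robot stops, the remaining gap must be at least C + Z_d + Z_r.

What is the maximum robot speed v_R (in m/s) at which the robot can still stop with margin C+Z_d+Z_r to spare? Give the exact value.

quadratic (5/12)·v² + (3/4)·v + (-943/240) = 0
  disc = (3/4)² − 4·(5/12)·(-943/240) = 64/9 ; √disc = 8/3
  v_R = (−(3/4) + 8/3) / (2·(5/12)) = 23/10 m/s
check:
braking lasts T_s = (23/10)/(6/5) = 1.9167 s
robot in T_r: 2.3000·0.2500 = 0.5750 m
robot under decel: 2.3000²/(2·1.2000) = 2.2042 m
person approaches 0.6000·(0.2500+1.9167) = 1.3000 m
margins: 0.0800+0.0250+0.0250 = 0.1300 m
sum ≈ 0.5750+2.2042+1.3000+0.1300 ≈ 4.2092 m = S ✓

v_R_max = 23/10 m/s = 2.3000 m/s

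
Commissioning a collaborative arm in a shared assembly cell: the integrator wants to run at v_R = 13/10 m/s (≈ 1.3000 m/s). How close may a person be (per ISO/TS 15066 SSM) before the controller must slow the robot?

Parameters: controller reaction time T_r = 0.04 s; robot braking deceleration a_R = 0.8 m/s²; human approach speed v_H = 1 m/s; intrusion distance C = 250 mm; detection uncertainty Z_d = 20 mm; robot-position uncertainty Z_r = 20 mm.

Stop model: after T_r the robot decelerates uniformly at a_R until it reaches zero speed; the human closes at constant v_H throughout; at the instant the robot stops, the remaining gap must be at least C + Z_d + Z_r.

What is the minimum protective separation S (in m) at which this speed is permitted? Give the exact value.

braking lasts T_s = (13/10)/(4/5) = 1.6250 s
reaction-phase robot travel = 1.3000·0.0400 = 0.0520 m
robot under decel: 1.3000²/(2·0.8000) = 1.0562 m
human over T_r+T_s: 1.0000·(0.0400+1.6250) = 1.6650 m
residual clearance needed = 0.2500+0.0200+0.0200 = 0.2900 m
S_min ≈ 0.0520+1.0562+1.6650+0.2900  ⇒  S_min = 12253/4000 m

S_min = 12253/4000 m = 3.0633 m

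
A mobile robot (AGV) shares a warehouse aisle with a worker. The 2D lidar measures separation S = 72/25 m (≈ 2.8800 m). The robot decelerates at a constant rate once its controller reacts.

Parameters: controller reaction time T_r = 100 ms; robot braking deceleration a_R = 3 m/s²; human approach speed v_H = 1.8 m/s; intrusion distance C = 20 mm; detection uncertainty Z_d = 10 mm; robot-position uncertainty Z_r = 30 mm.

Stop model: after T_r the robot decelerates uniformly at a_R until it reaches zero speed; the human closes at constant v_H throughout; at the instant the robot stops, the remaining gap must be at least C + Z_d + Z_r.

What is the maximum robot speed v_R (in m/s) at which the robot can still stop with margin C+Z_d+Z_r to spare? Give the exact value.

collect terms ⇒ (1/6)·v_R² + (7/10)·v_R + (-66/25) = 0
  disc = (7/10)² − 4·(1/6)·(-66/25) = 9/4 ; √disc = 3/2
  v_R = (−(7/10) + 3/2) / (2·(1/6)) = 12/5 m/s
check:
braking lasts T_s = (12/5)/3 = 0.8000 s
robot in T_r: 2.4000·0.1000 = 0.2400 m
robot covers 2.4000·0.8000 − ½·3.0000·0.8000² = 0.9600 m while stopping
human over T_r+T_s: 1.8000·(0.1000+0.8000) = 1.6200 m
residual clearance needed = 0.0200+0.0100+0.0300 = 0.0600 m
sum ≈ 0.2400+0.9600+1.6200+0.0600 ≈ 2.8800 m = S ✓

v_R_max = 12/5 m/s = 2.4000 m/s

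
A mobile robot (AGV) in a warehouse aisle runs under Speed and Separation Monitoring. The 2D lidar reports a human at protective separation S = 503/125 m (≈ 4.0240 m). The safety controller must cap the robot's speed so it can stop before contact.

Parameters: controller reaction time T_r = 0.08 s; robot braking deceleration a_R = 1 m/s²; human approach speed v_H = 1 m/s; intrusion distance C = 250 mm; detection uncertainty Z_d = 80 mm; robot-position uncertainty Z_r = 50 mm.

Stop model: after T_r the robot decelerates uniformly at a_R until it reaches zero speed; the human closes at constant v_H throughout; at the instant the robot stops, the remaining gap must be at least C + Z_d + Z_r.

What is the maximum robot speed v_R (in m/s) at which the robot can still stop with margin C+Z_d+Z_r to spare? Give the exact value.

v_R_max = 9/5 m/s = 1.8000 m/s

at the boundary: (1/2)·v² + (27/25)·v + (-891/250) = 0
  disc = (27/25)² − 4·(1/2)·(-891/250) = 5184/625 ; √disc = 72/25
  v_R = (−(27/25) + 72/25) / (2·(1/2)) = 9/5 m/s
check:
braking lasts T_s = (9/5)/1 = 1.8000 s
robot in T_r: 1.8000·0.0800 = 0.1440 m
braking distance = 1.8000²/(2·1.0000) = 1.6200 m
person approaches 1.0000·(0.0800+1.8000) = 1.8800 m
C+Z_d+Z_r = 0.2500+0.0800+0.0500 = 0.3800 m
sum ≈ 0.1440+1.6200+1.8800+0.3800 ≈ 4.0240 m = S ✓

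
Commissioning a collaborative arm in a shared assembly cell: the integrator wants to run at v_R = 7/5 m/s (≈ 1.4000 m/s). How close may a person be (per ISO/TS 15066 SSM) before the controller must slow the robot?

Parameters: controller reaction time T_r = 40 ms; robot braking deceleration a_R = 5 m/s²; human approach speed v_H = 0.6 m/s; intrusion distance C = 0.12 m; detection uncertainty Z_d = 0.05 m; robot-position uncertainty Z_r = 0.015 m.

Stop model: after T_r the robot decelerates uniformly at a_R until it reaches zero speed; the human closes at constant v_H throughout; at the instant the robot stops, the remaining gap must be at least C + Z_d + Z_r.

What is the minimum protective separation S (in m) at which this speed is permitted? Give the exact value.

T_s = v_R/a_R = (7/5)/5 = 0.2800 s
robot in T_r: 1.4000·0.0400 = 0.0560 m
robot covers 1.4000·0.2800 − ½·5.0000·0.2800² = 0.1960 m while stopping
person approaches 0.6000·(0.0400+0.2800) = 0.1920 m
C+Z_d+Z_r = 0.1200+0.0500+0.0150 = 0.1850 m
S_min ≈ 0.0560+0.1960+0.1920+0.1850  ⇒  S_min = 629/1000 m

S_min = 629/1000 m = 0.6290 m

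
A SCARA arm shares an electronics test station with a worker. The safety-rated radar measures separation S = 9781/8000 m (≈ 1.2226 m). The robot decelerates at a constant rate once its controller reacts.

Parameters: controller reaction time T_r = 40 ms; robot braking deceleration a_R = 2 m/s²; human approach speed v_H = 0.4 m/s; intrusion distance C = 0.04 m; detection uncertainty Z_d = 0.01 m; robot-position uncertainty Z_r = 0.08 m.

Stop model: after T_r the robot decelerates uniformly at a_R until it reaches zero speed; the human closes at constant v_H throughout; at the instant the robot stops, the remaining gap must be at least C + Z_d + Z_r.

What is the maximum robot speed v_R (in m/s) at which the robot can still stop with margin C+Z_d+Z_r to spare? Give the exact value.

v_R_max = 33/20 m/s = 1.6500 m/s

quadratic (1/4)·v² + (6/25)·v + (-8613/8000) = 0
  disc = (6/25)² − 4·(1/4)·(-8613/8000) = 45369/40000 ; √disc = 213/200
  v_R = (−(6/25) + 213/200) / (2·(1/4)) = 33/20 m/s
check:
T_s = v_R/a_R = (33/20)/2 = 0.8250 s
robot in T_r: 1.6500·0.0400 = 0.0660 m
braking distance = 1.6500²/(2·2.0000) = 0.6806 m
person approaches 0.4000·(0.0400+0.8250) = 0.3460 m
residual clearance needed = 0.0400+0.0100+0.0800 = 0.1300 m
sum ≈ 0.0660+0.6806+0.3460+0.1300 ≈ 1.2226 m = S ✓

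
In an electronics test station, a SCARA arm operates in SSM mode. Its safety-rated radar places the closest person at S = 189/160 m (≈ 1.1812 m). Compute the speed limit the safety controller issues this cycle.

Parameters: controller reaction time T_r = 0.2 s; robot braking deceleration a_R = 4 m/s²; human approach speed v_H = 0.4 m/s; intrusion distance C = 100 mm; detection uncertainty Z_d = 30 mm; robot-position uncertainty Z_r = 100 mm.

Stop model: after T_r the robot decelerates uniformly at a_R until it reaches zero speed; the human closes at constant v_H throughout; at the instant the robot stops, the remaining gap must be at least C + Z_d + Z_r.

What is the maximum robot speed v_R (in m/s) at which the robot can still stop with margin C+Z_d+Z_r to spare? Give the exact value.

v_R_max = 17/10 m/s = 1.7000 m/s

collect terms ⇒ (1/8)·v_R² + (3/10)·v_R + (-697/800) = 0
  disc = (3/10)² − 4·(1/8)·(-697/800) = 841/1600 ; √disc = 29/40
  v_R = (−(3/10) + 29/40) / (2·(1/8)) = 17/10 m/s
check:
T_s = v_R/a_R = (17/10)/4 = 0.4250 s
robot in T_r: 1.7000·0.2000 = 0.3400 m
braking distance = 1.7000²/(2·4.0000) = 0.3613 m
human closes 0.4000·0.6250 = 0.2500 m
residual clearance needed = 0.1000+0.0300+0.1000 = 0.2300 m
sum ≈ 0.3400+0.3613+0.2500+0.2300 ≈ 1.1812 m = S ✓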